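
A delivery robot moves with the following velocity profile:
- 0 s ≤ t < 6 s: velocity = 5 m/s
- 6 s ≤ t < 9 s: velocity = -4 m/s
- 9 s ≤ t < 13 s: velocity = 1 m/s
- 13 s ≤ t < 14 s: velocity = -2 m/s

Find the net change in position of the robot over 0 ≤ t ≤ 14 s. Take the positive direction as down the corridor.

Displacement is the signed area under the v-t curve.
0–6 s: 5 × 6 = 30 m
6–9 s: -4 × 3 = -12 m
9–13 s: 1 × 4 = 4 m
13–14 s: -2 × 1 = -2 m
Net displacement = 20 m

20 m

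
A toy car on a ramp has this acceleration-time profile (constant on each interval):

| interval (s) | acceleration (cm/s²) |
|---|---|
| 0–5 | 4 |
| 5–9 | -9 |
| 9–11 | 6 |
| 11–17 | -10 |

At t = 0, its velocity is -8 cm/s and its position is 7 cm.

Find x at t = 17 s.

On each constant-a segment, Δv = aΔt and Δx = v₀Δt + ½aΔt²; chain segment to segment.
0–5 s: v starts -8 cm/s; Δx = -8·5 + ½·4·5² = 10 cm; v ends 12 cm/s.
5–9 s: v starts 12 cm/s; Δx = 12·4 + ½·-9·4² = -24 cm; v ends -24 cm/s.
9–11 s: v starts -24 cm/s; Δx = -24·2 + ½·6·2² = -36 cm; v ends -12 cm/s.
11–17 s: v starts -12 cm/s; Δx = -12·6 + ½·-10·6² = -252 cm; v ends -72 cm/s.
x(17) = 7 + Σ Δx = -295 cm.

-295 cm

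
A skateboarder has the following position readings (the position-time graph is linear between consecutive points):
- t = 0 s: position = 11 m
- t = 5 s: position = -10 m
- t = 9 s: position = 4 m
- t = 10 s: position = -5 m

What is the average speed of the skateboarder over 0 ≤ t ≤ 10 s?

Average speed = (total path length)/(elapsed time); on a piecewise-linear x-t graph the path length is Σ|Δx|.
0–5 s: |Δx| = |-10 − 11| = 21 m
5–9 s: |Δx| = |4 − -10| = 14 m
9–10 s: |Δx| = |-5 − 4| = 9 m
Total path = 44 m; average speed = 44/10 = 4.4 m/s.

4.4 m/s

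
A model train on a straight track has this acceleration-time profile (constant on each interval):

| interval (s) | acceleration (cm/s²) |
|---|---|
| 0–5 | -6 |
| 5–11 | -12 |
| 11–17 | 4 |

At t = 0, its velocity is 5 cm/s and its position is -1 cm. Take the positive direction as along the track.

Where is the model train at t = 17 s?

-927 cm

On each constant-a segment, Δv = aΔt and Δx = v₀Δt + ½aΔt²; chain segment to segment.
0–5 s: v starts 5 cm/s; Δx = 5·5 + ½·-6·5² = -50 cm; v ends -25 cm/s.
5–11 s: v starts -25 cm/s; Δx = -25·6 + ½·-12·6² = -366 cm; v ends -97 cm/s.
11–17 s: v starts -97 cm/s; Δx = -97·6 + ½·4·6² = -510 cm; v ends -73 cm/s.
x(17) = -1 + Σ Δx = -927 cm.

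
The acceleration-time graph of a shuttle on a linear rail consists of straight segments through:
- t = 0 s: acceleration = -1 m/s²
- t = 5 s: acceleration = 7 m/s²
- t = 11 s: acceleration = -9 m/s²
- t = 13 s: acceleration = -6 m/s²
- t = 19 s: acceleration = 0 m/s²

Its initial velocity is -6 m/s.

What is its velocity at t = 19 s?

-30 m/s

Δv equals the area under the a-t graph; then v = v₀ + Δv.
0–5 s: ½(-1 + 7)(5) = 15 m/s
5–11 s: ½(7 + -9)(6) = -6 m/s
11–13 s: ½(-9 + -6)(2) = -15 m/s
13–19 s: ½(-6 + 0)(6) = -18 m/s
Δv = -24 m/s, so v(19) = -6 + (-24) = -30 m/s.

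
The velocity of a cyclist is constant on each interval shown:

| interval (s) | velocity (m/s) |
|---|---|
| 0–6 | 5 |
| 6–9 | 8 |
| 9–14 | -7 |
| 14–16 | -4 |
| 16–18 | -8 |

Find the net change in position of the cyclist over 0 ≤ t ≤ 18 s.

-5 m

Net displacement equals the area under the velocity-time graph (areas below the axis count negative).
0–6 s: 5 × 6 = 30 m
6–9 s: 8 × 3 = 24 m
9–14 s: -7 × 5 = -35 m
14–16 s: -4 × 2 = -8 m
16–18 s: -8 × 2 = -16 m
Net displacement = -5 m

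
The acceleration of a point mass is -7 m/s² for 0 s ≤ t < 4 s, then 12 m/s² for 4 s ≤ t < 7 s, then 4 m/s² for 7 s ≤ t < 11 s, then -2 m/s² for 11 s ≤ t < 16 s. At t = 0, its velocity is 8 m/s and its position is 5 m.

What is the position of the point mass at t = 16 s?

On each constant-a segment, Δv = aΔt and Δx = v₀Δt + ½aΔt²; chain segment to segment.
0–4 s: v starts 8 m/s; Δx = 8·4 + ½·-7·4² = -24 m; v ends -20 m/s.
4–7 s: v starts -20 m/s; Δx = -20·3 + ½·12·3² = -6 m; v ends 16 m/s.
7–11 s: v starts 16 m/s; Δx = 16·4 + ½·4·4² = 96 m; v ends 32 m/s.
11–16 s: v starts 32 m/s; Δx = 32·5 + ½·-2·5² = 135 m; v ends 22 m/s.
x(16) = 5 + Σ Δx = 206 m.

206 m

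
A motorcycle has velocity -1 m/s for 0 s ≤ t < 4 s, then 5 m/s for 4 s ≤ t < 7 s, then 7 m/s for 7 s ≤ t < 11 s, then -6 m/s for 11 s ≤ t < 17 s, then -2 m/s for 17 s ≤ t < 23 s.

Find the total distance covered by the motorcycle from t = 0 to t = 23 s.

Distance (not displacement) is the total path length: add the absolute areas under v-t.
0–4 s: |-1| × 4 = 4 m
4–7 s: |5| × 3 = 15 m
7–11 s: |7| × 4 = 28 m
11–17 s: |-6| × 6 = 36 m
17–23 s: |-2| × 6 = 12 m
Total distance = 95 m

95 m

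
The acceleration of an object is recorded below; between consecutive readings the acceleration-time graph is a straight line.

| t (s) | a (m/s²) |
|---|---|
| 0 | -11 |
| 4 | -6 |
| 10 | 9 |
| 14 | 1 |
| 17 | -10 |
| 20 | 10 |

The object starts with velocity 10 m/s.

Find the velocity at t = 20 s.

Δv equals the area under the a-t graph; then v = v₀ + Δv.
0–4 s: ½(-11 + -6)(4) = -34 m/s
4–10 s: ½(-6 + 9)(6) = 9 m/s
10–14 s: ½(9 + 1)(4) = 20 m/s
14–17 s: ½(1 + -10)(3) = -13.5 m/s
17–20 s: ½(-10 + 10)(3) = 0 m/s
Δv = -18.5 m/s, so v(20) = 10 + (-18.5) = -8.5 m/s.

-8.5 m/s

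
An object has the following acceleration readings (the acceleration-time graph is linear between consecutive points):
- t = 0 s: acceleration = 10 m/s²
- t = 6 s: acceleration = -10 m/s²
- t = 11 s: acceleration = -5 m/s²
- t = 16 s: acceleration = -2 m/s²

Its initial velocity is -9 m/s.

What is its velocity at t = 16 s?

-64 m/s

Δv equals the area under the a-t graph; then v = v₀ + Δv.
0–6 s: ½(10 + -10)(6) = 0 m/s
6–11 s: ½(-10 + -5)(5) = -37.5 m/s
11–16 s: ½(-5 + -2)(5) = -17.5 m/s
Δv = -55 m/s, so v(16) = -9 + (-55) = -64 m/s.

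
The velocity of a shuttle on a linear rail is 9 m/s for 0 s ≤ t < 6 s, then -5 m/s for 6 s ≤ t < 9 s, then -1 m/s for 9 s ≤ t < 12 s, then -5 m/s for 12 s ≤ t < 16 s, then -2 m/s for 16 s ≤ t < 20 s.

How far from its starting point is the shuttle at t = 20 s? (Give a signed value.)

Net displacement equals the area under the velocity-time graph (areas below the axis count negative).
0–6 s: 9 × 6 = 54 m
6–9 s: -5 × 3 = -15 m
9–12 s: -1 × 3 = -3 m
12–16 s: -5 × 4 = -20 m
16–20 s: -2 × 4 = -8 m
Net displacement = 8 m

8 m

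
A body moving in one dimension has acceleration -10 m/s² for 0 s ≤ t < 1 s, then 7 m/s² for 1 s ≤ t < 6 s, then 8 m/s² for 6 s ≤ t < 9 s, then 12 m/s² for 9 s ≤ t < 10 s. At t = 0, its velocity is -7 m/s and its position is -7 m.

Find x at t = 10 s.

On each constant-a segment, Δv = aΔt and Δx = v₀Δt + ½aΔt²; chain segment to segment.
0–1 s: v starts -7 m/s; Δx = -7·1 + ½·-10·1² = -12 m; v ends -17 m/s.
1–6 s: v starts -17 m/s; Δx = -17·5 + ½·7·5² = 2.5 m; v ends 18 m/s.
6–9 s: v starts 18 m/s; Δx = 18·3 + ½·8·3² = 90 m; v ends 42 m/s.
9–10 s: v starts 42 m/s; Δx = 42·1 + ½·12·1² = 48 m; v ends 54 m/s.
x(10) = -7 + Σ Δx = 121.5 m.

121.5 m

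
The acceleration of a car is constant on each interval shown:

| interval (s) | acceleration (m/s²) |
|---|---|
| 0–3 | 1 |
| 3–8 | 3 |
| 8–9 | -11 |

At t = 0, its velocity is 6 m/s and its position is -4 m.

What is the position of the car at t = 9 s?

On each constant-a segment, Δv = aΔt and Δx = v₀Δt + ½aΔt²; chain segment to segment.
0–3 s: v starts 6 m/s; Δx = 6·3 + ½·1·3² = 22.5 m; v ends 9 m/s.
3–8 s: v starts 9 m/s; Δx = 9·5 + ½·3·5² = 82.5 m; v ends 24 m/s.
8–9 s: v starts 24 m/s; Δx = 24·1 + ½·-11·1² = 18.5 m; v ends 13 m/s.
x(9) = -4 + Σ Δx = 119.5 m.

119.5 m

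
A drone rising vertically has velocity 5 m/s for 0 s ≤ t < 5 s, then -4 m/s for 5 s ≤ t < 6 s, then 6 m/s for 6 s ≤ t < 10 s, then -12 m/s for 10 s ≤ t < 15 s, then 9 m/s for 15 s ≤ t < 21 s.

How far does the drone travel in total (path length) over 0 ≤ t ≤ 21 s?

Distance (not displacement) is the total path length: add the absolute areas under v-t.
0–5 s: |5| × 5 = 25 m
5–6 s: |-4| × 1 = 4 m
6–10 s: |6| × 4 = 24 m
10–15 s: |-12| × 5 = 60 m
15–21 s: |9| × 6 = 54 m
Total distance = 167 m

167 m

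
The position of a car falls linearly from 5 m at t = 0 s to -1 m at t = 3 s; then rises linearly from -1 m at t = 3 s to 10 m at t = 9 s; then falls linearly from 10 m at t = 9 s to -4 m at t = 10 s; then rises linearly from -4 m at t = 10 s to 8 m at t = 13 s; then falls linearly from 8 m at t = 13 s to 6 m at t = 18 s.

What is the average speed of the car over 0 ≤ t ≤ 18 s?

Average speed = (total path length)/(elapsed time); on a piecewise-linear x-t graph the path length is Σ|Δx|.
0–3 s: |Δx| = |-1 − 5| = 6 m
3–9 s: |Δx| = |10 − -1| = 11 m
9–10 s: |Δx| = |-4 − 10| = 14 m
10–13 s: |Δx| = |8 − -4| = 12 m
13–18 s: |Δx| = |6 − 8| = 2 m
Total path = 45 m; average speed = 45/18 = 2.5 m/s.

2.5 m/s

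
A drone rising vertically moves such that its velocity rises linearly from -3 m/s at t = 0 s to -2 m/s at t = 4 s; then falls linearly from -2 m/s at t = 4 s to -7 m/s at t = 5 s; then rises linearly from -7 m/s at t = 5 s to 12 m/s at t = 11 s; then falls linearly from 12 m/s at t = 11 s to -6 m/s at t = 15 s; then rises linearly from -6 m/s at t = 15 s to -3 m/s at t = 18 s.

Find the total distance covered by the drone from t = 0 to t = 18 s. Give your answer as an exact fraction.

Distance (not displacement) is the total path length: add the absolute areas under v-t.
0–4 s: |½(-3 + -2)(4)| = 10 m
4–5 s: |½(-2 + -7)(1)| = 4.5 m
5–11 s: v = 0 at t = 137/19 s; triangle areas 147/19 + 432/19 = 579/19 m
11–15 s: v = 0 at t = 41/3 s; triangle areas 16 + 4 = 20 m
15–18 s: |½(-6 + -3)(3)| = 13.5 m
Total distance = 1491/19 m

1491/19 m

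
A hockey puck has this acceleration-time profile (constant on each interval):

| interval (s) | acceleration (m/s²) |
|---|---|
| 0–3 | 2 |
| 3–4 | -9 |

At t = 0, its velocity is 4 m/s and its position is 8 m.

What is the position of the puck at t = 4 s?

34.5 m

On each constant-a segment, Δv = aΔt and Δx = v₀Δt + ½aΔt²; chain segment to segment.
0–3 s: v starts 4 m/s; Δx = 4·3 + ½·2·3² = 21 m; v ends 10 m/s.
3–4 s: v starts 10 m/s; Δx = 10·1 + ½·-9·1² = 5.5 m; v ends 1 m/s.
x(4) = 8 + Σ Δx = 34.5 m.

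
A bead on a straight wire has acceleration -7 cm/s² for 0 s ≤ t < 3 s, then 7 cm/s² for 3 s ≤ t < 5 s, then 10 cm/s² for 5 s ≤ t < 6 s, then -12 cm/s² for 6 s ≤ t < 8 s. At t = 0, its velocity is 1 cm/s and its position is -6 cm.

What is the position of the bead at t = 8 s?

On each constant-a segment, Δv = aΔt and Δx = v₀Δt + ½aΔt²; chain segment to segment.
0–3 s: v starts 1 cm/s; Δx = 1·3 + ½·-7·3² = -28.5 cm; v ends -20 cm/s.
3–5 s: v starts -20 cm/s; Δx = -20·2 + ½·7·2² = -26 cm; v ends -6 cm/s.
5–6 s: v starts -6 cm/s; Δx = -6·1 + ½·10·1² = -1 cm; v ends 4 cm/s.
6–8 s: v starts 4 cm/s; Δx = 4·2 + ½·-12·2² = -16 cm; v ends -20 cm/s.
x(8) = -6 + Σ Δx = -77.5 cm.

-77.5 cm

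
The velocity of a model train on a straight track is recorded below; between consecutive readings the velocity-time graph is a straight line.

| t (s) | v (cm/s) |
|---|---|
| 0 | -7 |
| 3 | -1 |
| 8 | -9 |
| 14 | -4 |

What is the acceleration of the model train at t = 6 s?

-1.6 cm/s²

Acceleration is the slope of the v-t graph on 3–8 s: (-9 − -1)/(8 − 3) = -1.6 cm/s².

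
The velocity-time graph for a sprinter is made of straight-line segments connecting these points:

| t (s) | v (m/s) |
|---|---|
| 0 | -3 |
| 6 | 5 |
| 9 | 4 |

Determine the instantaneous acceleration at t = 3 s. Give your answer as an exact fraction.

Acceleration is the slope of the v-t graph on 0–6 s: (5 − -3)/(6 − 0) = 4/3 m/s².

4/3 m/s²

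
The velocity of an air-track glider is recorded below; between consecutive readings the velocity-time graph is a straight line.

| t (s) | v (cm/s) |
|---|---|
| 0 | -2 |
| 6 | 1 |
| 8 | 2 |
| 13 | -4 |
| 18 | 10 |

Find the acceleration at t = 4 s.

Acceleration is the slope of the v-t graph on 0–6 s: (1 − -2)/(6 − 0) = 0.5 cm/s².

0.5 cm/s²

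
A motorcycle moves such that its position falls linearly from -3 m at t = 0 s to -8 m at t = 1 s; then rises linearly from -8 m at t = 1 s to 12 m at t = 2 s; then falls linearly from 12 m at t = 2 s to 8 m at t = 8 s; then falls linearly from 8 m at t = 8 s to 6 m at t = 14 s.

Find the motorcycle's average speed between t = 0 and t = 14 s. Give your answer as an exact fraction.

31/14 m/s

Average speed = (total path length)/(elapsed time); on a piecewise-linear x-t graph the path length is Σ|Δx|.
0–1 s: |Δx| = |-8 − -3| = 5 m
1–2 s: |Δx| = |12 − -8| = 20 m
2–8 s: |Δx| = |8 − 12| = 4 m
8–14 s: |Δx| = |6 − 8| = 2 m
Total path = 31 m; average speed = 31/14 = 31/14 m/s.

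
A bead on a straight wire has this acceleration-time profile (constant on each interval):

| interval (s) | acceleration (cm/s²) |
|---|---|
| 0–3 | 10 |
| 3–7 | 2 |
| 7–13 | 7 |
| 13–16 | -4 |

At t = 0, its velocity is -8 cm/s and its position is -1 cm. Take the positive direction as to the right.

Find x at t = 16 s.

On each constant-a segment, Δv = aΔt and Δx = v₀Δt + ½aΔt²; chain segment to segment.
0–3 s: v starts -8 cm/s; Δx = -8·3 + ½·10·3² = 21 cm; v ends 22 cm/s.
3–7 s: v starts 22 cm/s; Δx = 22·4 + ½·2·4² = 104 cm; v ends 30 cm/s.
7–13 s: v starts 30 cm/s; Δx = 30·6 + ½·7·6² = 306 cm; v ends 72 cm/s.
13–16 s: v starts 72 cm/s; Δx = 72·3 + ½·-4·3² = 198 cm; v ends 60 cm/s.
x(16) = -1 + Σ Δx = 628 cm.

628 cm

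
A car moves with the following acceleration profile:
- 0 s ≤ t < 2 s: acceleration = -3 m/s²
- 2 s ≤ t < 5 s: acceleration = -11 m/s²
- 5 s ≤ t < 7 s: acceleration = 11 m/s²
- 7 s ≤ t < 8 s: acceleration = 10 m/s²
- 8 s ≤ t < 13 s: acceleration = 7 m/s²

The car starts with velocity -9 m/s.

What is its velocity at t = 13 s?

Δv equals the area under the a-t graph; then v = v₀ + Δv.
0–2 s: -3 × 2 = -6 m/s
2–5 s: -11 × 3 = -33 m/s
5–7 s: 11 × 2 = 22 m/s
7–8 s: 10 × 1 = 10 m/s
8–13 s: 7 × 5 = 35 m/s
Δv = 28 m/s, so v(13) = -9 + (28) = 19 m/s.

19 m/s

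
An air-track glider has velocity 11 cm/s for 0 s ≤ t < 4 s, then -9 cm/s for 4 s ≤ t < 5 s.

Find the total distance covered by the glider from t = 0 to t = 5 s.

53 cm

Distance (not displacement) is the total path length: add the absolute areas under v-t.
0–4 s: |11| × 4 = 44 cm
4–5 s: |-9| × 1 = 9 cm
Total distance = 53 cm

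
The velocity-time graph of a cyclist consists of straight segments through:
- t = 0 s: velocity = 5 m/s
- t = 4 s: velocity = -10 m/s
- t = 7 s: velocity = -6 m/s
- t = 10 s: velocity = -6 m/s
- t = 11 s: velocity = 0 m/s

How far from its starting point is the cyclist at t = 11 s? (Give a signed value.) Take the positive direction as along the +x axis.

Net displacement equals the area under the velocity-time graph (areas below the axis count negative).
0–4 s: ½(5 + -10)(4) = -10 m
4–7 s: ½(-10 + -6)(3) = -24 m
7–10 s: -6 × 3 = -18 m
10–11 s: ½(-6 + 0)(1) = -3 m
Net displacement = -55 m

-55 m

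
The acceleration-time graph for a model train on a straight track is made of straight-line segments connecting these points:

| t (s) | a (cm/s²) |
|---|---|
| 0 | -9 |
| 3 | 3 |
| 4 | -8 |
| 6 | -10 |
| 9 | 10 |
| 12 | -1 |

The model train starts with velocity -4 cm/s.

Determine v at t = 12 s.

-20 cm/s

Δv equals the area under the a-t graph; then v = v₀ + Δv.
0–3 s: ½(-9 + 3)(3) = -9 cm/s
3–4 s: ½(3 + -8)(1) = -2.5 cm/s
4–6 s: ½(-8 + -10)(2) = -18 cm/s
6–9 s: ½(-10 + 10)(3) = 0 cm/s
9–12 s: ½(10 + -1)(3) = 13.5 cm/s
Δv = -16 cm/s, so v(12) = -4 + (-16) = -20 cm/s.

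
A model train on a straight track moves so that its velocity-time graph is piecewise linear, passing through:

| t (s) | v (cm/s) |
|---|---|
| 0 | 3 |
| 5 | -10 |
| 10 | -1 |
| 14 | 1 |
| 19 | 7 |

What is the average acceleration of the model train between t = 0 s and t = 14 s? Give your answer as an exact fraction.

Average acceleration = Δv/Δt = (1 − 3)/(14 − 0) = -1/7 cm/s².

-1/7 cm/s²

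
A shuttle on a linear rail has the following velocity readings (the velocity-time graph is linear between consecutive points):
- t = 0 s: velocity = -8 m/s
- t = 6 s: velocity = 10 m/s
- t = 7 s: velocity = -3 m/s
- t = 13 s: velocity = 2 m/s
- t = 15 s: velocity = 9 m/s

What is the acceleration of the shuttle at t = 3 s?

Acceleration is the slope of the v-t graph on 0–6 s: (10 − -8)/(6 − 0) = 3 m/s².

3 m/s²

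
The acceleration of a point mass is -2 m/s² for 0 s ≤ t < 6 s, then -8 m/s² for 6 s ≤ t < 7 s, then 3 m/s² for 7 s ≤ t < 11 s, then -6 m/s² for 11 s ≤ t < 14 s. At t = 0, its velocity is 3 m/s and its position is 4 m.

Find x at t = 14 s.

-113 m

On each constant-a segment, Δv = aΔt and Δx = v₀Δt + ½aΔt²; chain segment to segment.
0–6 s: v starts 3 m/s; Δx = 3·6 + ½·-2·6² = -18 m; v ends -9 m/s.
6–7 s: v starts -9 m/s; Δx = -9·1 + ½·-8·1² = -13 m; v ends -17 m/s.
7–11 s: v starts -17 m/s; Δx = -17·4 + ½·3·4² = -44 m; v ends -5 m/s.
11–14 s: v starts -5 m/s; Δx = -5·3 + ½·-6·3² = -42 m; v ends -23 m/s.
x(14) = 4 + Σ Δx = -113 m.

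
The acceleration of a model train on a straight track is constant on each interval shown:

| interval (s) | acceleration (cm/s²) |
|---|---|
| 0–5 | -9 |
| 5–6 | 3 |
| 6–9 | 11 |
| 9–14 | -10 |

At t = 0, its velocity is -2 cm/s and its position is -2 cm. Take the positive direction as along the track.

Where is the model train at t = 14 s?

-432.5 cm

On each constant-a segment, Δv = aΔt and Δx = v₀Δt + ½aΔt²; chain segment to segment.
0–5 s: v starts -2 cm/s; Δx = -2·5 + ½·-9·5² = -122.5 cm; v ends -47 cm/s.
5–6 s: v starts -47 cm/s; Δx = -47·1 + ½·3·1² = -45.5 cm; v ends -44 cm/s.
6–9 s: v starts -44 cm/s; Δx = -44·3 + ½·11·3² = -82.5 cm; v ends -11 cm/s.
9–14 s: v starts -11 cm/s; Δx = -11·5 + ½·-10·5² = -180 cm; v ends -61 cm/s.
x(14) = -2 + Σ Δx = -432.5 cm.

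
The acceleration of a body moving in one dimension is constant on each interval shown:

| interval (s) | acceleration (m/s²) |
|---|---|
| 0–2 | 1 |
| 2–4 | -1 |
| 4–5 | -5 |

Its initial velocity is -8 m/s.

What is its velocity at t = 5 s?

Δv equals the area under the a-t graph; then v = v₀ + Δv.
0–2 s: 1 × 2 = 2 m/s
2–4 s: -1 × 2 = -2 m/s
4–5 s: -5 × 1 = -5 m/s
Δv = -5 m/s, so v(5) = -8 + (-5) = -13 m/s.

-13 m/s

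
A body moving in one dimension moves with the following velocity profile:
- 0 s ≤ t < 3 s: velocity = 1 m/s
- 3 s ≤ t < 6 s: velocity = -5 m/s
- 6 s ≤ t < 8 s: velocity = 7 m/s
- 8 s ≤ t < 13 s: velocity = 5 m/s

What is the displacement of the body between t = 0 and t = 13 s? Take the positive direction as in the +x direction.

27 m

Net displacement equals the area under the velocity-time graph (areas below the axis count negative).
0–3 s: 1 × 3 = 3 m
3–6 s: -5 × 3 = -15 m
6–8 s: 7 × 2 = 14 m
8–13 s: 5 × 5 = 25 m
Net displacement = 27 m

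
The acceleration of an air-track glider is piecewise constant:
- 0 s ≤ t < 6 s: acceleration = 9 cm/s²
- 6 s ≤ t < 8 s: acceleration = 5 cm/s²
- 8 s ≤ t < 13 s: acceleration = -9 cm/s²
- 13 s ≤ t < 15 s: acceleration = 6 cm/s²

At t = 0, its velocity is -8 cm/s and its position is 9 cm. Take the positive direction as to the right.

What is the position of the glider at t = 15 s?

426.5 cm

On each constant-a segment, Δv = aΔt and Δx = v₀Δt + ½aΔt²; chain segment to segment.
0–6 s: v starts -8 cm/s; Δx = -8·6 + ½·9·6² = 114 cm; v ends 46 cm/s.
6–8 s: v starts 46 cm/s; Δx = 46·2 + ½·5·2² = 102 cm; v ends 56 cm/s.
8–13 s: v starts 56 cm/s; Δx = 56·5 + ½·-9·5² = 167.5 cm; v ends 11 cm/s.
13–15 s: v starts 11 cm/s; Δx = 11·2 + ½·6·2² = 34 cm; v ends 23 cm/s.
x(15) = 9 + Σ Δx = 426.5 cm.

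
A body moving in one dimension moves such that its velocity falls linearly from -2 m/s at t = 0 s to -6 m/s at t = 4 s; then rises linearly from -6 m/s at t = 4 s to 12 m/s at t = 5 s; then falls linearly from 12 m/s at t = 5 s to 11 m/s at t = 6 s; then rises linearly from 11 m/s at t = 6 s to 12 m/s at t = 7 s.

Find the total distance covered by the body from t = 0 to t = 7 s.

44 m

Total distance travelled is ∫|v| dt — sum the magnitudes of each area piece.
0–4 s: |½(-2 + -6)(4)| = 16 m
4–5 s: v = 0 at t = 13/3 s; triangle areas 1 + 4 = 5 m
5–6 s: |½(12 + 11)(1)| = 11.5 m
6–7 s: |½(11 + 12)(1)| = 11.5 m
Total distance = 44 m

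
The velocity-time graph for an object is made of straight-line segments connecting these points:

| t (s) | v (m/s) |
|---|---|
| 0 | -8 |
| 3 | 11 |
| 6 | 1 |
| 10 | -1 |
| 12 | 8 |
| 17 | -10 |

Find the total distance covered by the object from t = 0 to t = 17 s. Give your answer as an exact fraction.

2455/38 m

Distance (not displacement) is the total path length: add the absolute areas under v-t.
0–3 s: v = 0 at t = 24/19 s; triangle areas 96/19 + 363/38 = 555/38 m
3–6 s: |½(11 + 1)(3)| = 18 m
6–10 s: v = 0 at t = 8 s; triangle areas 1 + 1 = 2 m
10–12 s: v = 0 at t = 92/9 s; triangle areas 1/9 + 64/9 = 65/9 m
12–17 s: v = 0 at t = 128/9 s; triangle areas 80/9 + 125/9 = 205/9 m
Total distance = 2455/38 m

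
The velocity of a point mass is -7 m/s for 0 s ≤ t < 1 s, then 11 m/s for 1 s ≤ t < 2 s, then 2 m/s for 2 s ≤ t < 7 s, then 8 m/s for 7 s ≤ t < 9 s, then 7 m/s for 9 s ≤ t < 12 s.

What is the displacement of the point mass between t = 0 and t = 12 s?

Displacement is the signed area under the v-t curve.
0–1 s: -7 × 1 = -7 m
1–2 s: 11 × 1 = 11 m
2–7 s: 2 × 5 = 10 m
7–9 s: 8 × 2 = 16 m
9–12 s: 7 × 3 = 21 m
Net displacement = 51 m

51 m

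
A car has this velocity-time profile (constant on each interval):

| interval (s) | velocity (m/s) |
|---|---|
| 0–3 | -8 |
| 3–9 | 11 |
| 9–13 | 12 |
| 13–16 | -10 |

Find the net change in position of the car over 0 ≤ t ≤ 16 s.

Displacement is the signed area under the v-t curve.
0–3 s: -8 × 3 = -24 m
3–9 s: 11 × 6 = 66 m
9–13 s: 12 × 4 = 48 m
13–16 s: -10 × 3 = -30 m
Net displacement = 60 m

60 m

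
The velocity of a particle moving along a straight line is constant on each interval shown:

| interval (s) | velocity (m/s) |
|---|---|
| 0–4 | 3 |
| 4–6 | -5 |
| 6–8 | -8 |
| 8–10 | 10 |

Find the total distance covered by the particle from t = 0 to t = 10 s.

58 m

Total distance travelled is ∫|v| dt — sum the magnitudes of each area piece.
0–4 s: |3| × 4 = 12 m
4–6 s: |-5| × 2 = 10 m
6–8 s: |-8| × 2 = 16 m
8–10 s: |10| × 2 = 20 m
Total distance = 58 m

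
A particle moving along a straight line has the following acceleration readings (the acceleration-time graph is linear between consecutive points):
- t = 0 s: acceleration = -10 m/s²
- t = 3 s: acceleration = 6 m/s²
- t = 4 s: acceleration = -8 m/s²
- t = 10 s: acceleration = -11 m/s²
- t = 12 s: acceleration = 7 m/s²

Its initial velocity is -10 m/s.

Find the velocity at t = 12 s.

-78 m/s

Δv equals the area under the a-t graph; then v = v₀ + Δv.
0–3 s: ½(-10 + 6)(3) = -6 m/s
3–4 s: ½(6 + -8)(1) = -1 m/s
4–10 s: ½(-8 + -11)(6) = -57 m/s
10–12 s: ½(-11 + 7)(2) = -4 m/s
Δv = -68 m/s, so v(12) = -10 + (-68) = -78 m/s.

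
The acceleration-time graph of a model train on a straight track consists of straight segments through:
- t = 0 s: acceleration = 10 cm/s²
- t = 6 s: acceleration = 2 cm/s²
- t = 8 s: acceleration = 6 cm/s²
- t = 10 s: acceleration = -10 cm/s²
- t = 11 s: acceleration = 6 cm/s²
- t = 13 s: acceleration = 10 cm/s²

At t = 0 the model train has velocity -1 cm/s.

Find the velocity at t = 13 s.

53 cm/s

Δv equals the area under the a-t graph; then v = v₀ + Δv.
0–6 s: ½(10 + 2)(6) = 36 cm/s
6–8 s: ½(2 + 6)(2) = 8 cm/s
8–10 s: ½(6 + -10)(2) = -4 cm/s
10–11 s: ½(-10 + 6)(1) = -2 cm/s
11–13 s: ½(6 + 10)(2) = 16 cm/s
Δv = 54 cm/s, so v(13) = -1 + (54) = 53 cm/s.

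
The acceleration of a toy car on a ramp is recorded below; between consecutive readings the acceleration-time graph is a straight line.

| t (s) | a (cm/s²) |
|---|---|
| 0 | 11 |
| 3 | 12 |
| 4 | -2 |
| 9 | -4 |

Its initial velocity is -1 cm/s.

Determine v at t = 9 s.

23.5 cm/s

Δv equals the area under the a-t graph; then v = v₀ + Δv.
0–3 s: ½(11 + 12)(3) = 34.5 cm/s
3–4 s: ½(12 + -2)(1) = 5 cm/s
4–9 s: ½(-2 + -4)(5) = -15 cm/s
Δv = 24.5 cm/s, so v(9) = -1 + (24.5) = 23.5 cm/s.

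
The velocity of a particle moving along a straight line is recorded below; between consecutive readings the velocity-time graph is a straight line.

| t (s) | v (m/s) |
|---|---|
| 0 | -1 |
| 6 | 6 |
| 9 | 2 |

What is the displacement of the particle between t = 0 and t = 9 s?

Displacement is the signed area under the v-t curve.
0–6 s: ½(-1 + 6)(6) = 15 m
6–9 s: ½(6 + 2)(3) = 12 m
Net displacement = 27 m

27 m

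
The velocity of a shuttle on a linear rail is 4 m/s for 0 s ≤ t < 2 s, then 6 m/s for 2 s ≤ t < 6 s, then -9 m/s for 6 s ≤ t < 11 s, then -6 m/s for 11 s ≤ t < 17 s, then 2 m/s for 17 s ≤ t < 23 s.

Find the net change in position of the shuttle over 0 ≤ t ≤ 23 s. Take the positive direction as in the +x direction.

Displacement is the signed area under the v-t curve.
0–2 s: 4 × 2 = 8 m
2–6 s: 6 × 4 = 24 m
6–11 s: -9 × 5 = -45 m
11–17 s: -6 × 6 = -36 m
17–23 s: 2 × 6 = 12 m
Net displacement = -37 m

-37 m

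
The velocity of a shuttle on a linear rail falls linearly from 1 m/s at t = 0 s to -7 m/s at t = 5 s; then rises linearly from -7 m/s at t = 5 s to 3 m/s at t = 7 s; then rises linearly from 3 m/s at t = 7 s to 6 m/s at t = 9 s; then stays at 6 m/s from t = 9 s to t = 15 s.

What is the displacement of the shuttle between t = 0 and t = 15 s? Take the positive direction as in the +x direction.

26 m

Displacement is the signed area under the v-t curve.
0–5 s: ½(1 + -7)(5) = -15 m
5–7 s: ½(-7 + 3)(2) = -4 m
7–9 s: ½(3 + 6)(2) = 9 m
9–15 s: 6 × 6 = 36 m
Net displacement = 26 m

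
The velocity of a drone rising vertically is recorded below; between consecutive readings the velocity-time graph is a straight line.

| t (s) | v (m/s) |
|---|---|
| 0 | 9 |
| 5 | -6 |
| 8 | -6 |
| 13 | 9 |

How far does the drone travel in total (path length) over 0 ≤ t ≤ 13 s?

57 m

Distance (not displacement) is the total path length: add the absolute areas under v-t.
0–5 s: v = 0 at t = 3 s; triangle areas 13.5 + 6 = 19.5 m
5–8 s: |-6| × 3 = 18 m
8–13 s: v = 0 at t = 10 s; triangle areas 6 + 13.5 = 19.5 m
Total distance = 57 m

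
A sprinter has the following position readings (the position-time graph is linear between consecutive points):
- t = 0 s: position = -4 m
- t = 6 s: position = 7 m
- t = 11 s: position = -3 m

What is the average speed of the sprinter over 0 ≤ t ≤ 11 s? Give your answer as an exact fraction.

21/11 m/s

Average speed = (total path length)/(elapsed time); on a piecewise-linear x-t graph the path length is Σ|Δx|.
0–6 s: |Δx| = |7 − -4| = 11 m
6–11 s: |Δx| = |-3 − 7| = 10 m
Total path = 21 m; average speed = 21/11 = 21/11 m/s.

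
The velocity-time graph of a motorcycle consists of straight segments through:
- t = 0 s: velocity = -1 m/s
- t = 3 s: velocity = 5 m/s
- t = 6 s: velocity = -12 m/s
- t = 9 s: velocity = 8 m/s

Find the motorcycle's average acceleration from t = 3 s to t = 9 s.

0.5 m/s²

Average acceleration = Δv/Δt = (8 − 5)/(9 − 3) = 0.5 m/s².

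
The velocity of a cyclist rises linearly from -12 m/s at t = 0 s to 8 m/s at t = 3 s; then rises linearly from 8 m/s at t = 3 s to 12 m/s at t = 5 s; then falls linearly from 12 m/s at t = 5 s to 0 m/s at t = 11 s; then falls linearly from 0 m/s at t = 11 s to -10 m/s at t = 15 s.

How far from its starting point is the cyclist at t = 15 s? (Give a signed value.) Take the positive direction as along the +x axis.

30 m

Displacement is the signed area under the v-t curve.
0–3 s: ½(-12 + 8)(3) = -6 m
3–5 s: ½(8 + 12)(2) = 20 m
5–11 s: ½(12 + 0)(6) = 36 m
11–15 s: ½(0 + -10)(4) = -20 m
Net displacement = 30 m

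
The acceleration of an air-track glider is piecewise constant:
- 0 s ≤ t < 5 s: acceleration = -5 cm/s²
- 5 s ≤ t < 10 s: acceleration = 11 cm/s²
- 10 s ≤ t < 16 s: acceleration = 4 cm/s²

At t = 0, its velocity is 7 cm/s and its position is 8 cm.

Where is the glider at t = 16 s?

On each constant-a segment, Δv = aΔt and Δx = v₀Δt + ½aΔt²; chain segment to segment.
0–5 s: v starts 7 cm/s; Δx = 7·5 + ½·-5·5² = -27.5 cm; v ends -18 cm/s.
5–10 s: v starts -18 cm/s; Δx = -18·5 + ½·11·5² = 47.5 cm; v ends 37 cm/s.
10–16 s: v starts 37 cm/s; Δx = 37·6 + ½·4·6² = 294 cm; v ends 61 cm/s.
x(16) = 8 + Σ Δx = 322 cm.

322 cm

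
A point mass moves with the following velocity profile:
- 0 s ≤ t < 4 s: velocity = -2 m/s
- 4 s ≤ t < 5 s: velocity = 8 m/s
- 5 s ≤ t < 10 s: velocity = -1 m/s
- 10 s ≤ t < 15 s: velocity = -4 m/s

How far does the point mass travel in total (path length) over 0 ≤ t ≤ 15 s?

Total distance travelled is ∫|v| dt — sum the magnitudes of each area piece.
0–4 s: |-2| × 4 = 8 m
4–5 s: |8| × 1 = 8 m
5–10 s: |-1| × 5 = 5 m
10–15 s: |-4| × 5 = 20 m
Total distance = 41 m

41 m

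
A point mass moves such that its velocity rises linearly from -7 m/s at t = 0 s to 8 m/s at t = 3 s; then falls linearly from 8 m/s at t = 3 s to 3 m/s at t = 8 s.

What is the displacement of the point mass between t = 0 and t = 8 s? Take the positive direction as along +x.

29 m

Displacement is the signed area under the v-t curve.
0–3 s: ½(-7 + 8)(3) = 1.5 m
3–8 s: ½(8 + 3)(5) = 27.5 m
Net displacement = 29 m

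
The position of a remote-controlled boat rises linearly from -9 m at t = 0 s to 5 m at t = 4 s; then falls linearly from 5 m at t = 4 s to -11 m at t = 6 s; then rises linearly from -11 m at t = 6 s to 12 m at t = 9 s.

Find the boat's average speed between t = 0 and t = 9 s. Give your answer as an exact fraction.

Average speed = (total path length)/(elapsed time); on a piecewise-linear x-t graph the path length is Σ|Δx|.
0–4 s: |Δx| = |5 − -9| = 14 m
4–6 s: |Δx| = |-11 − 5| = 16 m
6–9 s: |Δx| = |12 − -11| = 23 m
Total path = 53 m; average speed = 53/9 = 53/9 m/s.

53/9 m/s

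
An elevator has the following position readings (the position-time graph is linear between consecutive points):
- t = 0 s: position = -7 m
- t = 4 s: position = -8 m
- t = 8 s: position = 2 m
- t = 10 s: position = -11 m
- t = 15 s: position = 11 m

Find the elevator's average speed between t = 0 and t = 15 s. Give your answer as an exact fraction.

Average speed = (total path length)/(elapsed time); on a piecewise-linear x-t graph the path length is Σ|Δx|.
0–4 s: |Δx| = |-8 − -7| = 1 m
4–8 s: |Δx| = |2 − -8| = 10 m
8–10 s: |Δx| = |-11 − 2| = 13 m
10–15 s: |Δx| = |11 − -11| = 22 m
Total path = 46 m; average speed = 46/15 = 46/15 m/s.

46/15 m/s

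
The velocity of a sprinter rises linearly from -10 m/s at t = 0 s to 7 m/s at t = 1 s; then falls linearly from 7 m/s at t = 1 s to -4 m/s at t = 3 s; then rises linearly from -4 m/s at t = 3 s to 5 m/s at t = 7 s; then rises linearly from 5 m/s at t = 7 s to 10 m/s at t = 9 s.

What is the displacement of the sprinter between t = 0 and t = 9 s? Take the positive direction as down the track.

Displacement is the signed area under the v-t curve.
0–1 s: ½(-10 + 7)(1) = -1.5 m
1–3 s: ½(7 + -4)(2) = 3 m
3–7 s: ½(-4 + 5)(4) = 2 m
7–9 s: ½(5 + 10)(2) = 15 m
Net displacement = 18.5 m

18.5 m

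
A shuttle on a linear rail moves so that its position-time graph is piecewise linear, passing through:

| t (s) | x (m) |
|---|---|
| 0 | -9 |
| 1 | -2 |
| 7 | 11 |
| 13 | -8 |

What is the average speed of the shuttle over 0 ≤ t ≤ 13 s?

3 m/s

Average speed = (total path length)/(elapsed time); on a piecewise-linear x-t graph the path length is Σ|Δx|.
0–1 s: |Δx| = |-2 − -9| = 7 m
1–7 s: |Δx| = |11 − -2| = 13 m
7–13 s: |Δx| = |-8 − 11| = 19 m
Total path = 39 m; average speed = 39/13 = 3 m/s.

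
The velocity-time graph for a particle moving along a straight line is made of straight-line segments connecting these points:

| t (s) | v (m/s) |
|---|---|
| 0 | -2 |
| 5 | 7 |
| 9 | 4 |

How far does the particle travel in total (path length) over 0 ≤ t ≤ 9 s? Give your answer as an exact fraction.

661/18 m

Total distance travelled is ∫|v| dt — sum the magnitudes of each area piece.
0–5 s: v = 0 at t = 10/9 s; triangle areas 10/9 + 245/18 = 265/18 m
5–9 s: |½(7 + 4)(4)| = 22 m
Total distance = 661/18 m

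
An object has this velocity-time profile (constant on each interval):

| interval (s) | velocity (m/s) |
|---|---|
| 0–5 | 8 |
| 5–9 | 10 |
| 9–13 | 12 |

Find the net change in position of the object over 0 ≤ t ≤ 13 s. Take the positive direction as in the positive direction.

128 m

Displacement is the signed area under the v-t curve.
0–5 s: 8 × 5 = 40 m
5–9 s: 10 × 4 = 40 m
9–13 s: 12 × 4 = 48 m
Net displacement = 128 m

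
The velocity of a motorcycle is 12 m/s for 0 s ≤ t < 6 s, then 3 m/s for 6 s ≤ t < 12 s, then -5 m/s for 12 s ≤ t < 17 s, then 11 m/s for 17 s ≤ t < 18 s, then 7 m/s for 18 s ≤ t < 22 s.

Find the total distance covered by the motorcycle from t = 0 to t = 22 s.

154 m

Distance (not displacement) is the total path length: add the absolute areas under v-t.
0–6 s: |12| × 6 = 72 m
6–12 s: |3| × 6 = 18 m
12–17 s: |-5| × 5 = 25 m
17–18 s: |11| × 1 = 11 m
18–22 s: |7| × 4 = 28 m
Total distance = 154 m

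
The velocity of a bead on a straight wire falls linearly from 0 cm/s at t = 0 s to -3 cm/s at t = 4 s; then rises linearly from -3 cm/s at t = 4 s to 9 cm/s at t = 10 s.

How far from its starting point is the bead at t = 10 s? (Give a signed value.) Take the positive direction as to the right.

Displacement is the signed area under the v-t curve.
0–4 s: ½(0 + -3)(4) = -6 cm
4–10 s: ½(-3 + 9)(6) = 18 cm
Net displacement = 12 cm

12 cm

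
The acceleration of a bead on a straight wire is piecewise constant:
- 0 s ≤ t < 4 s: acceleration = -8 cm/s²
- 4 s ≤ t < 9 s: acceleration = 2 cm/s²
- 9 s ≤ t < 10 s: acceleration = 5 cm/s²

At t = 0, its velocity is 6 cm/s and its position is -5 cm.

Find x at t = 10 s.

On each constant-a segment, Δv = aΔt and Δx = v₀Δt + ½aΔt²; chain segment to segment.
0–4 s: v starts 6 cm/s; Δx = 6·4 + ½·-8·4² = -40 cm; v ends -26 cm/s.
4–9 s: v starts -26 cm/s; Δx = -26·5 + ½·2·5² = -105 cm; v ends -16 cm/s.
9–10 s: v starts -16 cm/s; Δx = -16·1 + ½·5·1² = -13.5 cm; v ends -11 cm/s.
x(10) = -5 + Σ Δx = -163.5 cm.

-163.5 cm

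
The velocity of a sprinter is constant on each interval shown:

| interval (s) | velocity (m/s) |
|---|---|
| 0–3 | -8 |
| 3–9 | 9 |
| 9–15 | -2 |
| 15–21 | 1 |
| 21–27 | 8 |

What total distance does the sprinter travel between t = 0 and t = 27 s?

Total distance travelled is ∫|v| dt — sum the magnitudes of each area piece.
0–3 s: |-8| × 3 = 24 m
3–9 s: |9| × 6 = 54 m
9–15 s: |-2| × 6 = 12 m
15–21 s: |1| × 6 = 6 m
21–27 s: |8| × 6 = 48 m
Total distance = 144 m

144 m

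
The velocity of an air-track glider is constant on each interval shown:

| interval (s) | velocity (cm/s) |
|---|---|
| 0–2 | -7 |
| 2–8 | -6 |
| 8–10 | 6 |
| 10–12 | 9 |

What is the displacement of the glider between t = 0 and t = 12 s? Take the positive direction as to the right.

-20 cm

Displacement is the signed area under the v-t curve.
0–2 s: -7 × 2 = -14 cm
2–8 s: -6 × 6 = -36 cm
8–10 s: 6 × 2 = 12 cm
10–12 s: 9 × 2 = 18 cm
Net displacement = -20 cm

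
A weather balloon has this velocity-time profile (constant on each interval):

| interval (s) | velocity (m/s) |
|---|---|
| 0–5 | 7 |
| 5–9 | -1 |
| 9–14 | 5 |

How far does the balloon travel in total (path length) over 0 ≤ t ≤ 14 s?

Total distance travelled is ∫|v| dt — sum the magnitudes of each area piece.
0–5 s: |7| × 5 = 35 m
5–9 s: |-1| × 4 = 4 m
9–14 s: |5| × 5 = 25 m
Total distance = 64 m

64 m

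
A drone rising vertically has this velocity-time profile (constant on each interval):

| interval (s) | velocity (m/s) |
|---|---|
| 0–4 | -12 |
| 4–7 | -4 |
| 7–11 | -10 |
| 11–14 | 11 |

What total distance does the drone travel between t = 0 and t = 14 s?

133 m

Total distance travelled is ∫|v| dt — sum the magnitudes of each area piece.
0–4 s: |-12| × 4 = 48 m
4–7 s: |-4| × 3 = 12 m
7–11 s: |-10| × 4 = 40 m
11–14 s: |11| × 3 = 33 m
Total distance = 133 m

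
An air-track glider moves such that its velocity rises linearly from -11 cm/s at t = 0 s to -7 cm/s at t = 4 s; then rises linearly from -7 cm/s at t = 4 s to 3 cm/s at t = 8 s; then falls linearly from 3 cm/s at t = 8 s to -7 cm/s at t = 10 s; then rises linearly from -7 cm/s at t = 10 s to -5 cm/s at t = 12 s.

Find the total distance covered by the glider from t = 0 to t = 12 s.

65.4 cm

Distance (not displacement) is the total path length: add the absolute areas under v-t.
0–4 s: |½(-11 + -7)(4)| = 36 cm
4–8 s: v = 0 at t = 6.8 s; triangle areas 9.8 + 1.8 = 11.6 cm
8–10 s: v = 0 at t = 8.6 s; triangle areas 0.9 + 4.9 = 5.8 cm
10–12 s: |½(-7 + -5)(2)| = 12 cm
Total distance = 65.4 cm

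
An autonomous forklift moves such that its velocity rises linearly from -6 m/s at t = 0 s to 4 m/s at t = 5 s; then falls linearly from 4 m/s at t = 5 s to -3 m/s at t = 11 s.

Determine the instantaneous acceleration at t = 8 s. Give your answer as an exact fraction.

-7/6 m/s²

Acceleration is the slope of the v-t graph on 5–11 s: (-3 − 4)/(11 − 5) = -7/6 m/s².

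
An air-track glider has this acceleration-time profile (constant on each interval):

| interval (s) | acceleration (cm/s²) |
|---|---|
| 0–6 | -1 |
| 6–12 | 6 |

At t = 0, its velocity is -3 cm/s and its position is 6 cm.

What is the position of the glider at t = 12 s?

On each constant-a segment, Δv = aΔt and Δx = v₀Δt + ½aΔt²; chain segment to segment.
0–6 s: v starts -3 cm/s; Δx = -3·6 + ½·-1·6² = -36 cm; v ends -9 cm/s.
6–12 s: v starts -9 cm/s; Δx = -9·6 + ½·6·6² = 54 cm; v ends 27 cm/s.
x(12) = 6 + Σ Δx = 24 cm.

24 cm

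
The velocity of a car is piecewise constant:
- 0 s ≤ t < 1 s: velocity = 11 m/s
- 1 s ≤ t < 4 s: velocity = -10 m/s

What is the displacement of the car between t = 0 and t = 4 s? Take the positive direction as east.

Net displacement equals the area under the velocity-time graph (areas below the axis count negative).
0–1 s: 11 × 1 = 11 m
1–4 s: -10 × 3 = -30 m
Net displacement = -19 m

-19 m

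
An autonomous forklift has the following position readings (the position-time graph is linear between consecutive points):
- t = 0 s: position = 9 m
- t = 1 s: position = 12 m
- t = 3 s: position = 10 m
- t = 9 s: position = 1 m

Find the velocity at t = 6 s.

-1.5 m/s

Velocity is the slope of the x-t graph on 3–9 s: (1 − 10)/(9 − 3) = -1.5 m/s.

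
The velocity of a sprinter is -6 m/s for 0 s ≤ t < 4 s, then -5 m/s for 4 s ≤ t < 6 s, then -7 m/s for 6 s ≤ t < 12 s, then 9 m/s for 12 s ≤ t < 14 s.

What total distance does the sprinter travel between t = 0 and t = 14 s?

Distance (not displacement) is the total path length: add the absolute areas under v-t.
0–4 s: |-6| × 4 = 24 m
4–6 s: |-5| × 2 = 10 m
6–12 s: |-7| × 6 = 42 m
12–14 s: |9| × 2 = 18 m
Total distance = 94 m

94 m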